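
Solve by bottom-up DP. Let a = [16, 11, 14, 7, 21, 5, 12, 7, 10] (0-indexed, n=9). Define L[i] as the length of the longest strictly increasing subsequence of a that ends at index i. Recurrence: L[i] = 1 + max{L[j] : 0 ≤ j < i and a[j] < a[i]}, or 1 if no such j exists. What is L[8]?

3

   i    0    1    2    3    4    5    6    7    8
a[i]   16   11   14    7   21    5   12    7   10
L[i]    1    1    2    1    3    1    2    2    3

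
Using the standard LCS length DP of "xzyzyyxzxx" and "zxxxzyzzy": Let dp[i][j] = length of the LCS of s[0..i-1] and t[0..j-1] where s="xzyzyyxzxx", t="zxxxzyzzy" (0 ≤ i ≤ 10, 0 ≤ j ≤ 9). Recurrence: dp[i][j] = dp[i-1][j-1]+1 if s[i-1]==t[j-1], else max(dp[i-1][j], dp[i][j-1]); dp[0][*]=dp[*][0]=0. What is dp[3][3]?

1

   ''  z  x  x  x  z  y  z  z  y
''  0  0  0  0  0  0  0  0  0  0
 x  0  0  1  1  1  1  1  1  1  1
 z  0  1  1  1  1  2  2  2  2  2
 y  0  1  1  1  1  2  3  3  3  3
 z  0  1  1  1  1  2  3  4  4  4
 y  0  1  1  1  1  2  3  4  4  5
 y  0  1  1  1  1  2  3  4  4  5
 x  0  1  2  2  2  2  3  4  4  5
 z  0  1  2  2  2  3  3  4  5  5
 x  0  1  2  3  3  3  3  4  5  5
 x  0  1  2  3  4  4  4  4  5  5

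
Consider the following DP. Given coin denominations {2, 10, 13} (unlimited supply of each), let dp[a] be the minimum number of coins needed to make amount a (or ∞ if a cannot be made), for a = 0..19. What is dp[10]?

 a  0  1  2  3  4  5  6  7  8  9 10 11 12 13 14 15 16 17 18 19
dp  0  -  1  -  2  -  3  -  4  -  1  -  2  1  3  2  4  3  5  4
(- denotes ∞ / unreachable)

1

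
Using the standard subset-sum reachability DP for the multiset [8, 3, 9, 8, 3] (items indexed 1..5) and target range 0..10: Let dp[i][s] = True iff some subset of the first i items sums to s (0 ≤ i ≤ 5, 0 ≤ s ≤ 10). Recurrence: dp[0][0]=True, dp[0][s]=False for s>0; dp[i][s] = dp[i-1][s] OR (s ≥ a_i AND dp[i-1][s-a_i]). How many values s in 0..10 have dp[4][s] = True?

i\s   0   1   2   3   4   5   6   7   8   9  10
  0   T   F   F   F   F   F   F   F   F   F   F
  1   T   F   F   F   F   F   F   F   T   F   F
  2   T   F   F   T   F   F   F   F   T   F   F
  3   T   F   F   T   F   F   F   F   T   T   F
  4   T   F   F   T   F   F   F   F   T   T   F
  5   T   F   F   T   F   F   T   F   T   T   F

4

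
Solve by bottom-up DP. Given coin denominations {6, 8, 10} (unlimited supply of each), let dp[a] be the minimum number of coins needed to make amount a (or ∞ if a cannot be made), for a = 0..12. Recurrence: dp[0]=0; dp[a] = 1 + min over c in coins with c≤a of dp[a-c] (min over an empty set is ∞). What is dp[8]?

 a  0  1  2  3  4  5  6  7  8  9 10 11 12
dp  0  -  -  -  -  -  1  -  1  -  1  -  2
(- denotes ∞ / unreachable)

1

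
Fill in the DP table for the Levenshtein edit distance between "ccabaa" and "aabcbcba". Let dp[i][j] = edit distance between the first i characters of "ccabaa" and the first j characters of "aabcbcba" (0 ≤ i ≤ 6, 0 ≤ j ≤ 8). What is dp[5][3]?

3

   ''  a  a  b  c  b  c  b  a
''  0  1  2  3  4  5  6  7  8
 c  1  1  2  3  3  4  5  6  7
 c  2  2  2  3  3  4  4  5  6
 a  3  2  2  3  4  4  5  5  5
 b  4  3  3  2  3  4  5  5  6
 a  5  4  3  3  3  4  5  6  5
 a  6  5  4  4  4  4  5  6  6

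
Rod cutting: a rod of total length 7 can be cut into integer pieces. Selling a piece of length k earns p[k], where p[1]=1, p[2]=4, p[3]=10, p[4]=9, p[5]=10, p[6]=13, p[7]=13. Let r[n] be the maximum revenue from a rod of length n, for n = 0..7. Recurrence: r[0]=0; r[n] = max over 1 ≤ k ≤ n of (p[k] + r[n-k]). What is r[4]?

11

   n    0    1    2    3    4    5    6    7
r[n]    0    1    4   10   11   14   20   21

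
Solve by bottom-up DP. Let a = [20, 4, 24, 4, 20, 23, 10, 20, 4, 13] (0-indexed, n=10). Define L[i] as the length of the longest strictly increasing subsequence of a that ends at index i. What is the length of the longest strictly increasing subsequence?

   i    0    1    2    3    4    5    6    7    8    9
a[i]   20    4   24    4   20   23   10   20    4   13
L[i]    1    1    2    1    2    3    2    3    1    3

3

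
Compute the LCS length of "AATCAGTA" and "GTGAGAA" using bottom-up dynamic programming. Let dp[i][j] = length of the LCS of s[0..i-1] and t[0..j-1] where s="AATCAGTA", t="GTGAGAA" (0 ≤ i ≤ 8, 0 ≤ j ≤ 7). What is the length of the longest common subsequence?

4

   ''  G  T  G  A  G  A  A
''  0  0  0  0  0  0  0  0
 A  0  0  0  0  1  1  1  1
 A  0  0  0  0  1  1  2  2
 T  0  0  1  1  1  1  2  2
 C  0  0  1  1  1  1  2  2
 A  0  0  1  1  2  2  2  3
 G  0  1  1  2  2  3  3  3
 T  0  1  2  2  2  3  3  3
 A  0  1  2  2  3  3  4  4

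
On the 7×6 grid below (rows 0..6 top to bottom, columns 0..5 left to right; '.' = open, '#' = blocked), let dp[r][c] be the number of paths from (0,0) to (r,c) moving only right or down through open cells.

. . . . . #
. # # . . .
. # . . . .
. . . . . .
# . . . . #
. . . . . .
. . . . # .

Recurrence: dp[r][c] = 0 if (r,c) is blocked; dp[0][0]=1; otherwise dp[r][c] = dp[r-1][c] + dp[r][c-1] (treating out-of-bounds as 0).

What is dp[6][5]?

r\c   0   1   2   3   4   5
  0   1   1   1   1   1   0
  1   1   0   0   1   2   2
  2   1   0   0   1   3   5
  3   1   1   1   2   5  10
  4   0   1   2   4   9   0
  5   0   1   3   7  16  16
  6   0   1   4  11   0  16

16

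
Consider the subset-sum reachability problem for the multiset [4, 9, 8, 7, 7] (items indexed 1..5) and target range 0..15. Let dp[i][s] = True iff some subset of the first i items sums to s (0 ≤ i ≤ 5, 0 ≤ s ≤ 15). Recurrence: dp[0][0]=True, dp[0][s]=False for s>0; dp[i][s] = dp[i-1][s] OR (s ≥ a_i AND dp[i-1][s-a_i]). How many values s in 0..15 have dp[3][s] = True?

6

i\s   0   1   2   3   4   5   6   7   8   9  10  11  12  13  14  15
  0   T   F   F   F   F   F   F   F   F   F   F   F   F   F   F   F
  1   T   F   F   F   T   F   F   F   F   F   F   F   F   F   F   F
  2   T   F   F   F   T   F   F   F   F   T   F   F   F   T   F   F
  3   T   F   F   F   T   F   F   F   T   T   F   F   T   T   F   F
  4   T   F   F   F   T   F   F   T   T   T   F   T   T   T   F   T
  5   T   F   F   F   T   F   F   T   T   T   F   T   T   T   T   T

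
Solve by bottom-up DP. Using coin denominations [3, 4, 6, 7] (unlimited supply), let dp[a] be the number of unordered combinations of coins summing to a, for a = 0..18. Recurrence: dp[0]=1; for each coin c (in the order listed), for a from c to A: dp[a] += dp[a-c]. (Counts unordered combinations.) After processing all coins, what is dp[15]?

5

after  coin     0     1     2     3     4     5     6     7     8     9    10    11    12    13    14    15    16    17    18
          3     1     0     0     1     0     0     1     0     0     1     0     0     1     0     0     1     0     0     1
          4     1     0     0     1     1     0     1     1     1     1     1     1     2     1     1     2     2     1     2
          6     1     0     0     1     1     0     2     1     1     2     2     1     4     2     2     4     4     2     6
          7     1     0     0     1     1     0     2     2     1     2     3     2     4     4     4     5     6     5     8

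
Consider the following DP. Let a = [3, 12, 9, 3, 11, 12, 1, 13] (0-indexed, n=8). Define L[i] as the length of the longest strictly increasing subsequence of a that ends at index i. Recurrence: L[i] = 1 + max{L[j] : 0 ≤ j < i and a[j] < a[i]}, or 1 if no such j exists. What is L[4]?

3

   i    0    1    2    3    4    5    6    7
a[i]    3   12    9    3   11   12    1   13
L[i]    1    2    2    1    3    4    1    5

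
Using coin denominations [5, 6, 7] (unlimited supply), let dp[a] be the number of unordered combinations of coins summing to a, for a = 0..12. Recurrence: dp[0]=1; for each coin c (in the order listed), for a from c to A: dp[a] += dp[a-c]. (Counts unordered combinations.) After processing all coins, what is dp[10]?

after  coin     0     1     2     3     4     5     6     7     8     9    10    11    12
          5     1     0     0     0     0     1     0     0     0     0     1     0     0
          6     1     0     0     0     0     1     1     0     0     0     1     1     1
          7     1     0     0     0     0     1     1     1     0     0     1     1     2

1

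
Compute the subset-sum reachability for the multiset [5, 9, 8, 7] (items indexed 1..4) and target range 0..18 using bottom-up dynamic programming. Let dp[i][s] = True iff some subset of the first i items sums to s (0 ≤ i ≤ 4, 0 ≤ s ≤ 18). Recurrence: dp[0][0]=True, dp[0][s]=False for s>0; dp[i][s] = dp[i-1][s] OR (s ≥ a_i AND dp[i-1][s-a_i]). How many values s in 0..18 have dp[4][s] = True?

i\s   0   1   2   3   4   5   6   7   8   9  10  11  12  13  14  15  16  17  18
  0   T   F   F   F   F   F   F   F   F   F   F   F   F   F   F   F   F   F   F
  1   T   F   F   F   F   T   F   F   F   F   F   F   F   F   F   F   F   F   F
  2   T   F   F   F   F   T   F   F   F   T   F   F   F   F   T   F   F   F   F
  3   T   F   F   F   F   T   F   F   T   T   F   F   F   T   T   F   F   T   F
  4   T   F   F   F   F   T   F   T   T   T   F   F   T   T   T   T   T   T   F

11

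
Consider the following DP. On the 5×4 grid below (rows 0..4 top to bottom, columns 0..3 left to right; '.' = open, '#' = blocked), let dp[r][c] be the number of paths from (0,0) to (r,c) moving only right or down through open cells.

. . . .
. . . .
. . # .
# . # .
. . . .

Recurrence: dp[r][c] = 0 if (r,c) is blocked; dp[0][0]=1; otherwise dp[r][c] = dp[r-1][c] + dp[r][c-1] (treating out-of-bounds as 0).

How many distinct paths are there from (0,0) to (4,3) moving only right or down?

r\c   0   1   2   3
  0   1   1   1   1
  1   1   2   3   4
  2   1   3   0   4
  3   0   3   0   4
  4   0   3   3   7

7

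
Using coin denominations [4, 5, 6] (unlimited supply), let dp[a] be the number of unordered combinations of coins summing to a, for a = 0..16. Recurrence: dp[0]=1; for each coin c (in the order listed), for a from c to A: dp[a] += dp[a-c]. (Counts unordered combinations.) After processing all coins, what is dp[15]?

after  coin     0     1     2     3     4     5     6     7     8     9    10    11    12    13    14    15    16
          4     1     0     0     0     1     0     0     0     1     0     0     0     1     0     0     0     1
          5     1     0     0     0     1     1     0     0     1     1     1     0     1     1     1     1     1
          6     1     0     0     0     1     1     1     0     1     1     2     1     2     1     2     2     3

2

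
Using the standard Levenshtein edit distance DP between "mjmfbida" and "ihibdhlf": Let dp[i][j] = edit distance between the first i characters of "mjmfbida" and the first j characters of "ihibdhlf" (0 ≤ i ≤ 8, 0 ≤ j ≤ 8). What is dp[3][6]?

6

   ''  i  h  i  b  d  h  l  f
''  0  1  2  3  4  5  6  7  8
 m  1  1  2  3  4  5  6  7  8
 j  2  2  2  3  4  5  6  7  8
 m  3  3  3  3  4  5  6  7  8
 f  4  4  4  4  4  5  6  7  7
 b  5  5  5  5  4  5  6  7  8
 i  6  5  6  5  5  5  6  7  8
 d  7  6  6  6  6  5  6  7  8
 a  8  7  7  7  7  6  6  7  8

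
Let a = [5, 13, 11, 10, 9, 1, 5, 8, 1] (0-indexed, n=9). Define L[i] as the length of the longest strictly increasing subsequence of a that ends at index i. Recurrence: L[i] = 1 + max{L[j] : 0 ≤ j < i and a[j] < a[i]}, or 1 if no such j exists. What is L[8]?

1

   i    0    1    2    3    4    5    6    7    8
a[i]    5   13   11   10    9    1    5    8    1
L[i]    1    2    2    2    2    1    2    3    1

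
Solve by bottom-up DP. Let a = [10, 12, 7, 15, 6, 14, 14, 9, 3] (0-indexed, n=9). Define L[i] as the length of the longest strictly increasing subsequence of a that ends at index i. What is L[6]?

   i    0    1    2    3    4    5    6    7    8
a[i]   10   12    7   15    6   14   14    9    3
L[i]    1    2    1    3    1    3    3    2    1

3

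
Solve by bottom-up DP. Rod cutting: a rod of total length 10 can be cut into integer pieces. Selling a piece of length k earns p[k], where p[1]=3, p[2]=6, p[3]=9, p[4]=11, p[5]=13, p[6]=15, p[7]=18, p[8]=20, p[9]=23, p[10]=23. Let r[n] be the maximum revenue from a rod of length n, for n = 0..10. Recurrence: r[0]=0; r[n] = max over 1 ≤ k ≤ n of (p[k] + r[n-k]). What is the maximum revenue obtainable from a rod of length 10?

30

   n    0    1    2    3    4    5    6    7    8    9   10
r[n]    0    3    6    9   12   15   18   21   24   27   30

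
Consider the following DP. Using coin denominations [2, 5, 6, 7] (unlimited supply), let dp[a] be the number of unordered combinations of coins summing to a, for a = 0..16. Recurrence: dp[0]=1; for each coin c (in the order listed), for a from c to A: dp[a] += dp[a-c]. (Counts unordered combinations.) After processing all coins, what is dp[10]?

after  coin     0     1     2     3     4     5     6     7     8     9    10    11    12    13    14    15    16
          2     1     0     1     0     1     0     1     0     1     0     1     0     1     0     1     0     1
          5     1     0     1     0     1     1     1     1     1     1     2     1     2     1     2     2     2
          6     1     0     1     0     1     1     2     1     2     1     3     2     4     2     4     3     5
          7     1     0     1     0     1     1     2     2     2     2     3     3     5     4     6     5     7

3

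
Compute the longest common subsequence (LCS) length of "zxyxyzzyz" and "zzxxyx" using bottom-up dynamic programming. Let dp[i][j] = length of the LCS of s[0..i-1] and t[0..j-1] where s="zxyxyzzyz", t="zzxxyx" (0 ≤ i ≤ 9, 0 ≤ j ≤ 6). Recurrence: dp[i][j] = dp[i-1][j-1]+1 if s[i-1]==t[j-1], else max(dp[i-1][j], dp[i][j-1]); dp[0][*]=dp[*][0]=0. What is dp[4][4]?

   ''  z  z  x  x  y  x
''  0  0  0  0  0  0  0
 z  0  1  1  1  1  1  1
 x  0  1  1  2  2  2  2
 y  0  1  1  2  2  3  3
 x  0  1  1  2  3  3  4
 y  0  1  1  2  3  4  4
 z  0  1  2  2  3  4  4
 z  0  1  2  2  3  4  4
 y  0  1  2  2  3  4  4
 z  0  1  2  2  3  4  4

3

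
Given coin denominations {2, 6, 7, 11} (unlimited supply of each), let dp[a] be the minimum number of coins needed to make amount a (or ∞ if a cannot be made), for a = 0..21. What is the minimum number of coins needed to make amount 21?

 a  0  1  2  3  4  5  6  7  8  9 10 11 12 13 14 15 16 17 18 19 20 21
dp  0  -  1  -  2  -  1  1  2  2  3  1  2  2  2  3  3  2  2  3  3  3
(- denotes ∞ / unreachable)

3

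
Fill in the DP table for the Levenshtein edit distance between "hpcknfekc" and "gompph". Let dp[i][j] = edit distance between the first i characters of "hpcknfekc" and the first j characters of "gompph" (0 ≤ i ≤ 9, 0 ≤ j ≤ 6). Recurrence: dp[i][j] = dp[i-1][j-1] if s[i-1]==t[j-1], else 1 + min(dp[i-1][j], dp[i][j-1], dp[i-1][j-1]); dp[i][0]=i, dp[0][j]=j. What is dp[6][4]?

6

   ''  g  o  m  p  p  h
''  0  1  2  3  4  5  6
 h  1  1  2  3  4  5  5
 p  2  2  2  3  3  4  5
 c  3  3  3  3  4  4  5
 k  4  4  4  4  4  5  5
 n  5  5  5  5  5  5  6
 f  6  6  6  6  6  6  6
 e  7  7  7  7  7  7  7
 k  8  8  8  8  8  8  8
 c  9  9  9  9  9  9  9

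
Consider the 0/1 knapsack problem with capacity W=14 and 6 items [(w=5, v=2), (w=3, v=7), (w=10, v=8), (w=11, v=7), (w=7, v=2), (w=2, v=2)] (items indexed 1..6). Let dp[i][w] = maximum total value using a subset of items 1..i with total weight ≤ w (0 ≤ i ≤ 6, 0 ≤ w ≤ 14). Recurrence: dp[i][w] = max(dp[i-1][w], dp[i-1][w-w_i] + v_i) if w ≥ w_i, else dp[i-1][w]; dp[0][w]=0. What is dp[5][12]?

i\w   0   1   2   3   4   5   6   7   8   9  10  11  12  13  14
  0   0   0   0   0   0   0   0   0   0   0   0   0   0   0   0
  1   0   0   0   0   0   2   2   2   2   2   2   2   2   2   2
  2   0   0   0   7   7   7   7   7   9   9   9   9   9   9   9
  3   0   0   0   7   7   7   7   7   9   9   9   9   9  15  15
  4   0   0   0   7   7   7   7   7   9   9   9   9   9  15  15
  5   0   0   0   7   7   7   7   7   9   9   9   9   9  15  15
  6   0   0   2   7   7   9   9   9   9   9  11  11  11  15  15

9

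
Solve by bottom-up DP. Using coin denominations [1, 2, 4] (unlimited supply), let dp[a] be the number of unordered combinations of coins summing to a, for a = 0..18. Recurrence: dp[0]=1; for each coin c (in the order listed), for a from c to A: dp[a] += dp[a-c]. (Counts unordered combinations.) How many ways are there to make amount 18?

after  coin     0     1     2     3     4     5     6     7     8     9    10    11    12    13    14    15    16    17    18
          1     1     1     1     1     1     1     1     1     1     1     1     1     1     1     1     1     1     1     1
          2     1     1     2     2     3     3     4     4     5     5     6     6     7     7     8     8     9     9    10
          4     1     1     2     2     4     4     6     6     9     9    12    12    16    16    20    20    25    25    30

30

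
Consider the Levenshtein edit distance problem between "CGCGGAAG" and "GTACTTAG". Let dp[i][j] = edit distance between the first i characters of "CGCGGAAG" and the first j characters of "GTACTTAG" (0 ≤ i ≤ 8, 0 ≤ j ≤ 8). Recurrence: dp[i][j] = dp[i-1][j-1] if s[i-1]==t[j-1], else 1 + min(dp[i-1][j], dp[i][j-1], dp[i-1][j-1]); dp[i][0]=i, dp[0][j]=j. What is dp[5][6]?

5

   ''  G  T  A  C  T  T  A  G
''  0  1  2  3  4  5  6  7  8
 C  1  1  2  3  3  4  5  6  7
 G  2  1  2  3  4  4  5  6  6
 C  3  2  2  3  3  4  5  6  7
 G  4  3  3  3  4  4  5  6  6
 G  5  4  4  4  4  5  5  6  6
 A  6  5  5  4  5  5  6  5  6
 A  7  6  6  5  5  6  6  6  6
 G  8  7  7  6  6  6  7  7  6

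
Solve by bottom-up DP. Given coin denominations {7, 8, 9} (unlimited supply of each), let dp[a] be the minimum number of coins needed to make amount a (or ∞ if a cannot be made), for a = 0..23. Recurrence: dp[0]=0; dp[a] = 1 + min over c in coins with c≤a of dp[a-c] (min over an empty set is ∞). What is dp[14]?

2

 a  0  1  2  3  4  5  6  7  8  9 10 11 12 13 14 15 16 17 18 19 20 21 22 23
dp  0  -  -  -  -  -  -  1  1  1  -  -  -  -  2  2  2  2  2  -  -  3  3  3
(- denotes ∞ / unreachable)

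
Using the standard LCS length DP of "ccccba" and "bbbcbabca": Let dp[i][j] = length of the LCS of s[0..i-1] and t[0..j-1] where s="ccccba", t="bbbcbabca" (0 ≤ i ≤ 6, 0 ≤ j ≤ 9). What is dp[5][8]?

   ''  b  b  b  c  b  a  b  c  a
''  0  0  0  0  0  0  0  0  0  0
 c  0  0  0  0  1  1  1  1  1  1
 c  0  0  0  0  1  1  1  1  2  2
 c  0  0  0  0  1  1  1  1  2  2
 c  0  0  0  0  1  1  1  1  2  2
 b  0  1  1  1  1  2  2  2  2  2
 a  0  1  1  1  1  2  3  3  3  3

2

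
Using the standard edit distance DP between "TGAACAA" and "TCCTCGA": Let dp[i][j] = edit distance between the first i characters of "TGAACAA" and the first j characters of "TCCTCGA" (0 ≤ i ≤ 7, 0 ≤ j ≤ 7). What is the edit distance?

   ''  T  C  C  T  C  G  A
''  0  1  2  3  4  5  6  7
 T  1  0  1  2  3  4  5  6
 G  2  1  1  2  3  4  4  5
 A  3  2  2  2  3  4  5  4
 A  4  3  3  3  3  4  5  5
 C  5  4  3  3  4  3  4  5
 A  6  5  4  4  4  4  4  4
 A  7  6  5  5  5  5  5  4

4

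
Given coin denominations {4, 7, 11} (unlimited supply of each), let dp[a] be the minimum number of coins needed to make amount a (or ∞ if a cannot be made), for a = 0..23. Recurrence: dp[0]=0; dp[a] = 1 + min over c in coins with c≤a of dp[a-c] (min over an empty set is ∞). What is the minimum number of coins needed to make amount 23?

 a  0  1  2  3  4  5  6  7  8  9 10 11 12 13 14 15 16 17 18 19 20 21 22 23
dp  0  -  -  -  1  -  -  1  2  -  -  1  3  -  2  2  4  -  2  3  5  3  2  4
(- denotes ∞ / unreachable)

4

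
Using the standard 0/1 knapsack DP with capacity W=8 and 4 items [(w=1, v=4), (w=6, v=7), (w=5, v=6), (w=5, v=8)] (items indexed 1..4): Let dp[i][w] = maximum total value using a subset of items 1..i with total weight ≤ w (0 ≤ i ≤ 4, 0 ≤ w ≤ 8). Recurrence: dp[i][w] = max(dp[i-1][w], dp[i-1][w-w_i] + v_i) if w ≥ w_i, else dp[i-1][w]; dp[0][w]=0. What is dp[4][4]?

i\w   0   1   2   3   4   5   6   7   8
  0   0   0   0   0   0   0   0   0   0
  1   0   4   4   4   4   4   4   4   4
  2   0   4   4   4   4   4   7  11  11
  3   0   4   4   4   4   6  10  11  11
  4   0   4   4   4   4   8  12  12  12

4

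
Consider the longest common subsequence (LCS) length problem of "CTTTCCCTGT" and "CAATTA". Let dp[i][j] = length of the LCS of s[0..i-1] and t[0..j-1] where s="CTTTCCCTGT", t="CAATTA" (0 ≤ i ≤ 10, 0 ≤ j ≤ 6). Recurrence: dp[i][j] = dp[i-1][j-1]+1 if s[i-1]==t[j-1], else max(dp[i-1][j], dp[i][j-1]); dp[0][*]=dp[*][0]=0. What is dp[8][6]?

   ''  C  A  A  T  T  A
''  0  0  0  0  0  0  0
 C  0  1  1  1  1  1  1
 T  0  1  1  1  2  2  2
 T  0  1  1  1  2  3  3
 T  0  1  1  1  2  3  3
 C  0  1  1  1  2  3  3
 C  0  1  1  1  2  3  3
 C  0  1  1  1  2  3  3
 T  0  1  1  1  2  3  3
 G  0  1  1  1  2  3  3
 T  0  1  1  1  2  3  3

3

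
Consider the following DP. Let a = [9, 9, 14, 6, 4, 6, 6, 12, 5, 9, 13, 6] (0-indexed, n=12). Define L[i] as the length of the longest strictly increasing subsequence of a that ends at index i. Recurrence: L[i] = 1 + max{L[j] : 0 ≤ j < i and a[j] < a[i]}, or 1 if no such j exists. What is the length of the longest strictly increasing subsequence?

4

   i    0    1    2    3    4    5    6    7    8    9   10   11
a[i]    9    9   14    6    4    6    6   12    5    9   13    6
L[i]    1    1    2    1    1    2    2    3    2    3    4    3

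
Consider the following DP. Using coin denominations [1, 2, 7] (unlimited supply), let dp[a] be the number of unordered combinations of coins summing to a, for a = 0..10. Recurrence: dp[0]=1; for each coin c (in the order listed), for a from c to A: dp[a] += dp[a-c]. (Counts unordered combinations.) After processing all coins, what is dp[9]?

after  coin     0     1     2     3     4     5     6     7     8     9    10
          1     1     1     1     1     1     1     1     1     1     1     1
          2     1     1     2     2     3     3     4     4     5     5     6
          7     1     1     2     2     3     3     4     5     6     7     8

7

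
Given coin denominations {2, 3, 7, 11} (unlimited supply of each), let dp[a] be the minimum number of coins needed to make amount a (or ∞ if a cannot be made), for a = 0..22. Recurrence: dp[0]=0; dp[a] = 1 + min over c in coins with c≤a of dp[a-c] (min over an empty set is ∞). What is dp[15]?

 a  0  1  2  3  4  5  6  7  8  9 10 11 12 13 14 15 16 17 18 19 20 21 22
dp  0  -  1  1  2  2  2  1  3  2  2  1  3  2  2  3  3  3  2  4  3  3  2
(- denotes ∞ / unreachable)

3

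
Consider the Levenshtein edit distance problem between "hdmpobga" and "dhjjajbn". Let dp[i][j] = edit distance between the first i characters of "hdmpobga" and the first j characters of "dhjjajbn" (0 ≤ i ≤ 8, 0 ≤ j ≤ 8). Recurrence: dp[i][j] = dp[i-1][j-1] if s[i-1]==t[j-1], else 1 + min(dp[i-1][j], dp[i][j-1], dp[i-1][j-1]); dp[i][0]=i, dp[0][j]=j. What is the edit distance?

7

   ''  d  h  j  j  a  j  b  n
''  0  1  2  3  4  5  6  7  8
 h  1  1  1  2  3  4  5  6  7
 d  2  1  2  2  3  4  5  6  7
 m  3  2  2  3  3  4  5  6  7
 p  4  3  3  3  4  4  5  6  7
 o  5  4  4  4  4  5  5  6  7
 b  6  5  5  5  5  5  6  5  6
 g  7  6  6  6  6  6  6  6  6
 a  8  7  7  7  7  6  7  7  7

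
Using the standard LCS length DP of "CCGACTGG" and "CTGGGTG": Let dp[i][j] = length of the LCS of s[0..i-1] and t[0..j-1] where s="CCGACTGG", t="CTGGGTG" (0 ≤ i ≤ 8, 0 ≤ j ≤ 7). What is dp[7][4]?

   ''  C  T  G  G  G  T  G
''  0  0  0  0  0  0  0  0
 C  0  1  1  1  1  1  1  1
 C  0  1  1  1  1  1  1  1
 G  0  1  1  2  2  2  2  2
 A  0  1  1  2  2  2  2  2
 C  0  1  1  2  2  2  2  2
 T  0  1  2  2  2  2  3  3
 G  0  1  2  3  3  3  3  4
 G  0  1  2  3  4  4  4  4

3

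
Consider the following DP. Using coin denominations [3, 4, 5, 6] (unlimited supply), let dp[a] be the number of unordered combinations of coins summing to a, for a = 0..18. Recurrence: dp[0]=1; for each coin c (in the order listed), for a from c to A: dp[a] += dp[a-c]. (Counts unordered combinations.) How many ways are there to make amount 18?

10

after  coin     0     1     2     3     4     5     6     7     8     9    10    11    12    13    14    15    16    17    18
          3     1     0     0     1     0     0     1     0     0     1     0     0     1     0     0     1     0     0     1
          4     1     0     0     1     1     0     1     1     1     1     1     1     2     1     1     2     2     1     2
          5     1     0     0     1     1     1     1     1     2     2     2     2     3     3     3     4     4     4     5
          6     1     0     0     1     1     1     2     1     2     3     3     3     5     4     5     7     7     7    10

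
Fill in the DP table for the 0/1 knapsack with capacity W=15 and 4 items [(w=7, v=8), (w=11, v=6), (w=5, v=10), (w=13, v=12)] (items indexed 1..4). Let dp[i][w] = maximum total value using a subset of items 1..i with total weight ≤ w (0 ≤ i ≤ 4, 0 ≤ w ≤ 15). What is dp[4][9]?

i\w   0   1   2   3   4   5   6   7   8   9  10  11  12  13  14  15
  0   0   0   0   0   0   0   0   0   0   0   0   0   0   0   0   0
  1   0   0   0   0   0   0   0   8   8   8   8   8   8   8   8   8
  2   0   0   0   0   0   0   0   8   8   8   8   8   8   8   8   8
  3   0   0   0   0   0  10  10  10  10  10  10  10  18  18  18  18
  4   0   0   0   0   0  10  10  10  10  10  10  10  18  18  18  18

10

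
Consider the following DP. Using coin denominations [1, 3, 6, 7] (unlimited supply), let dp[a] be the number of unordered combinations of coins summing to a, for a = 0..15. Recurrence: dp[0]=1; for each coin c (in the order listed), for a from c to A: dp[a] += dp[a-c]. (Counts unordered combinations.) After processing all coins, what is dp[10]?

8

after  coin     0     1     2     3     4     5     6     7     8     9    10    11    12    13    14    15
          1     1     1     1     1     1     1     1     1     1     1     1     1     1     1     1     1
          3     1     1     1     2     2     2     3     3     3     4     4     4     5     5     5     6
          6     1     1     1     2     2     2     4     4     4     6     6     6     9     9     9    12
          7     1     1     1     2     2     2     4     5     5     7     8     8    11    13    14    17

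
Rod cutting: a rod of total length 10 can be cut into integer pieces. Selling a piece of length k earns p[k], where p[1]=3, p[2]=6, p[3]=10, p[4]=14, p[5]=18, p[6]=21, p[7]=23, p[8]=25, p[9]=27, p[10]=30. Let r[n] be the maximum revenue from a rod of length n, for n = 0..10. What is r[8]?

28

   n    0    1    2    3    4    5    6    7    8    9   10
r[n]    0    3    6   10   14   18   21   24   28   32   36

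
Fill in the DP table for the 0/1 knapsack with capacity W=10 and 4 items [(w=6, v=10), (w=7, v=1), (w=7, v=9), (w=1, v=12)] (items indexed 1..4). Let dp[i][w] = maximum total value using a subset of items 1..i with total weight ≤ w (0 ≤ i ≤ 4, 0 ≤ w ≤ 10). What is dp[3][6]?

10

i\w   0   1   2   3   4   5   6   7   8   9  10
  0   0   0   0   0   0   0   0   0   0   0   0
  1   0   0   0   0   0   0  10  10  10  10  10
  2   0   0   0   0   0   0  10  10  10  10  10
  3   0   0   0   0   0   0  10  10  10  10  10
  4   0  12  12  12  12  12  12  22  22  22  22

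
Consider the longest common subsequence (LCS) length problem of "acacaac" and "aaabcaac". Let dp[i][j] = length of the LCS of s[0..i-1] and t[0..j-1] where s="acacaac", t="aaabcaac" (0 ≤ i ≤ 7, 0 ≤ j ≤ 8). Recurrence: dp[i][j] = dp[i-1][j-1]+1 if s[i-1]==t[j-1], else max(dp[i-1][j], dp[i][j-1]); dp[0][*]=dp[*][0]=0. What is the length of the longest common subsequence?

6

   ''  a  a  a  b  c  a  a  c
''  0  0  0  0  0  0  0  0  0
 a  0  1  1  1  1  1  1  1  1
 c  0  1  1  1  1  2  2  2  2
 a  0  1  2  2  2  2  3  3  3
 c  0  1  2  2  2  3  3  3  4
 a  0  1  2  3  3  3  4  4  4
 a  0  1  2  3  3  3  4  5  5
 c  0  1  2  3  3  4  4  5  6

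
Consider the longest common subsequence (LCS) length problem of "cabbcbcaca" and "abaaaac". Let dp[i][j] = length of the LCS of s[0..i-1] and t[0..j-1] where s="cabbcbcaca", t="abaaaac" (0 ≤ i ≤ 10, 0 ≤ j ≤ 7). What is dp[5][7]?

3

   ''  a  b  a  a  a  a  c
''  0  0  0  0  0  0  0  0
 c  0  0  0  0  0  0  0  1
 a  0  1  1  1  1  1  1  1
 b  0  1  2  2  2  2  2  2
 b  0  1  2  2  2  2  2  2
 c  0  1  2  2  2  2  2  3
 b  0  1  2  2  2  2  2  3
 c  0  1  2  2  2  2  2  3
 a  0  1  2  3  3  3  3  3
 c  0  1  2  3  3  3  3  4
 a  0  1  2  3  4  4  4  4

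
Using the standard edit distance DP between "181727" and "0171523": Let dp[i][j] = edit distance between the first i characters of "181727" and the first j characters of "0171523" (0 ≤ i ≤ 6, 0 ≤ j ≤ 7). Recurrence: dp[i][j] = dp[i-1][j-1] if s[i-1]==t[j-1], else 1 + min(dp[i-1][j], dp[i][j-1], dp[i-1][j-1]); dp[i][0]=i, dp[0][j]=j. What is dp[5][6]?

3

   ''  0  1  7  1  5  2  3
''  0  1  2  3  4  5  6  7
 1  1  1  1  2  3  4  5  6
 8  2  2  2  2  3  4  5  6
 1  3  3  2  3  2  3  4  5
 7  4  4  3  2  3  3  4  5
 2  5  5  4  3  3  4  3  4
 7  6  6  5  4  4  4  4  4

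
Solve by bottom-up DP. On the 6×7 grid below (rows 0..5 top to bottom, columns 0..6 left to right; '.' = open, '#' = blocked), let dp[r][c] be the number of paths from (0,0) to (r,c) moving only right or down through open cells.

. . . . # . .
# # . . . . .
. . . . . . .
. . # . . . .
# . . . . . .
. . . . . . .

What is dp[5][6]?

r\c   0   1   2   3   4   5   6
  0   1   1   1   1   0   0   0
  1   0   0   1   2   2   2   2
  2   0   0   1   3   5   7   9
  3   0   0   0   3   8  15  24
  4   0   0   0   3  11  26  50
  5   0   0   0   3  14  40  90

90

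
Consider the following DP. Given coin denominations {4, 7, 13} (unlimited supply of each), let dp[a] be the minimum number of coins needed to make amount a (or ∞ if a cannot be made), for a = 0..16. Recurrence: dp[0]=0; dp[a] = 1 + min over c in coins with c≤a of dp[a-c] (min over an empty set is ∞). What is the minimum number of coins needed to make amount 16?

4

 a  0  1  2  3  4  5  6  7  8  9 10 11 12 13 14 15 16
dp  0  -  -  -  1  -  -  1  2  -  -  2  3  1  2  3  4
(- denotes ∞ / unreachable)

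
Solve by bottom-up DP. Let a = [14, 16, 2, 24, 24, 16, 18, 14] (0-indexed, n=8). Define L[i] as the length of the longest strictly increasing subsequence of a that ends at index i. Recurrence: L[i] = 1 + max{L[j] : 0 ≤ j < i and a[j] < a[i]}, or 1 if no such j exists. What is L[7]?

2

   i    0    1    2    3    4    5    6    7
a[i]   14   16    2   24   24   16   18   14
L[i]    1    2    1    3    3    2    3    2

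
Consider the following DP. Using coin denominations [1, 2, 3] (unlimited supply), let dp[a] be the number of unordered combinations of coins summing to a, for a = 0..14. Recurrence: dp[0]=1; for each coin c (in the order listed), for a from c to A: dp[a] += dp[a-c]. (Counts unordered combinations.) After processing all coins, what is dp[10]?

after  coin     0     1     2     3     4     5     6     7     8     9    10    11    12    13    14
          1     1     1     1     1     1     1     1     1     1     1     1     1     1     1     1
          2     1     1     2     2     3     3     4     4     5     5     6     6     7     7     8
          3     1     1     2     3     4     5     7     8    10    12    14    16    19    21    24

14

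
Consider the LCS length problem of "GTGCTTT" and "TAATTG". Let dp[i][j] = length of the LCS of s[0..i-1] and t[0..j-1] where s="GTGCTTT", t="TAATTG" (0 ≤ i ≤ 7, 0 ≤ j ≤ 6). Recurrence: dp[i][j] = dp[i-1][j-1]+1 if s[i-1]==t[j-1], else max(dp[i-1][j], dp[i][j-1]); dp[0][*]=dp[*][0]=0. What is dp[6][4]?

   ''  T  A  A  T  T  G
''  0  0  0  0  0  0  0
 G  0  0  0  0  0  0  1
 T  0  1  1  1  1  1  1
 G  0  1  1  1  1  1  2
 C  0  1  1  1  1  1  2
 T  0  1  1  1  2  2  2
 T  0  1  1  1  2  3  3
 T  0  1  1  1  2  3  3

2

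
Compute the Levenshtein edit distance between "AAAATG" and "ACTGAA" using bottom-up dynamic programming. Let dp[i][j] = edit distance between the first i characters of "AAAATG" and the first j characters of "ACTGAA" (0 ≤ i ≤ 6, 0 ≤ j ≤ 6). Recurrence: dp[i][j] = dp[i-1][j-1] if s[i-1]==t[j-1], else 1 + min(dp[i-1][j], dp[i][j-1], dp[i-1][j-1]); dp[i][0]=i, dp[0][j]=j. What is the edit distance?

5

   ''  A  C  T  G  A  A
''  0  1  2  3  4  5  6
 A  1  0  1  2  3  4  5
 A  2  1  1  2  3  3  4
 A  3  2  2  2  3  3  3
 A  4  3  3  3  3  3  3
 T  5  4  4  3  4  4  4
 G  6  5  5  4  3  4  5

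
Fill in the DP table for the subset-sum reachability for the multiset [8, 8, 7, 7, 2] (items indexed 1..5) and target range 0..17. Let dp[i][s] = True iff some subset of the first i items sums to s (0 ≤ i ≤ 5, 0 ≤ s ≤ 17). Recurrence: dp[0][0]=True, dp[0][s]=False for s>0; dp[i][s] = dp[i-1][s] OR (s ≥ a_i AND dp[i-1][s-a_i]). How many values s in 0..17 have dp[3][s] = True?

i\s   0   1   2   3   4   5   6   7   8   9  10  11  12  13  14  15  16  17
  0   T   F   F   F   F   F   F   F   F   F   F   F   F   F   F   F   F   F
  1   T   F   F   F   F   F   F   F   T   F   F   F   F   F   F   F   F   F
  2   T   F   F   F   F   F   F   F   T   F   F   F   F   F   F   F   T   F
  3   T   F   F   F   F   F   F   T   T   F   F   F   F   F   F   T   T   F
  4   T   F   F   F   F   F   F   T   T   F   F   F   F   F   T   T   T   F
  5   T   F   T   F   F   F   F   T   T   T   T   F   F   F   T   T   T   T

5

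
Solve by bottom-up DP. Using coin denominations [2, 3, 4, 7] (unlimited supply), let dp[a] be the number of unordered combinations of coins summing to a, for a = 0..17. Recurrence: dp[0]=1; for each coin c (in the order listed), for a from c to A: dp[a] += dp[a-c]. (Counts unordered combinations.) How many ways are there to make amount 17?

after  coin     0     1     2     3     4     5     6     7     8     9    10    11    12    13    14    15    16    17
          2     1     0     1     0     1     0     1     0     1     0     1     0     1     0     1     0     1     0
          3     1     0     1     1     1     1     2     1     2     2     2     2     3     2     3     3     3     3
          4     1     0     1     1     2     1     3     2     4     3     5     4     7     5     8     7    10     8
          7     1     0     1     1     2     1     3     3     4     4     6     6     8     8    11    11    14    14

14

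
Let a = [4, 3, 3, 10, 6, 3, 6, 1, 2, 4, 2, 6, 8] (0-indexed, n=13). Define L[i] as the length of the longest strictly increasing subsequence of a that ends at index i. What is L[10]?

   i    0    1    2    3    4    5    6    7    8    9   10   11   12
a[i]    4    3    3   10    6    3    6    1    2    4    2    6    8
L[i]    1    1    1    2    2    1    2    1    2    3    2    4    5

2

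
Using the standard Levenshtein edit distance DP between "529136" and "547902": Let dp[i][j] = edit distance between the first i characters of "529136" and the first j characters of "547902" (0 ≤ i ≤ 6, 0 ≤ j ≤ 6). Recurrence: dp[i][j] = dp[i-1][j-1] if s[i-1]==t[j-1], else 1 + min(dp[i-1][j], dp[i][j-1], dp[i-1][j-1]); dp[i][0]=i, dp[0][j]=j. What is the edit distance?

5

   ''  5  4  7  9  0  2
''  0  1  2  3  4  5  6
 5  1  0  1  2  3  4  5
 2  2  1  1  2  3  4  4
 9  3  2  2  2  2  3  4
 1  4  3  3  3  3  3  4
 3  5  4  4  4  4  4  4
 6  6  5  5  5  5  5  5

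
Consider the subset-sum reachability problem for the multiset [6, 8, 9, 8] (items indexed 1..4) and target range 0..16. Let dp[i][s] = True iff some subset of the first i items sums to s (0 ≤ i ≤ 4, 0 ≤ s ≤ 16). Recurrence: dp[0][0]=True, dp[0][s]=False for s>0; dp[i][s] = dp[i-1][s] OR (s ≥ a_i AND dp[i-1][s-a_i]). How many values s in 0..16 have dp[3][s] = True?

i\s   0   1   2   3   4   5   6   7   8   9  10  11  12  13  14  15  16
  0   T   F   F   F   F   F   F   F   F   F   F   F   F   F   F   F   F
  1   T   F   F   F   F   F   T   F   F   F   F   F   F   F   F   F   F
  2   T   F   F   F   F   F   T   F   T   F   F   F   F   F   T   F   F
  3   T   F   F   F   F   F   T   F   T   T   F   F   F   F   T   T   F
  4   T   F   F   F   F   F   T   F   T   T   F   F   F   F   T   T   T

6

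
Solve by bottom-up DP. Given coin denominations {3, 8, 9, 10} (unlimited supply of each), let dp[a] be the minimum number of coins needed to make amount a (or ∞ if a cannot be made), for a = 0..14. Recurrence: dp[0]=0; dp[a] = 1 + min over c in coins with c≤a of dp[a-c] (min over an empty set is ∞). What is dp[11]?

 a  0  1  2  3  4  5  6  7  8  9 10 11 12 13 14
dp  0  -  -  1  -  -  2  -  1  1  1  2  2  2  3
(- denotes ∞ / unreachable)

2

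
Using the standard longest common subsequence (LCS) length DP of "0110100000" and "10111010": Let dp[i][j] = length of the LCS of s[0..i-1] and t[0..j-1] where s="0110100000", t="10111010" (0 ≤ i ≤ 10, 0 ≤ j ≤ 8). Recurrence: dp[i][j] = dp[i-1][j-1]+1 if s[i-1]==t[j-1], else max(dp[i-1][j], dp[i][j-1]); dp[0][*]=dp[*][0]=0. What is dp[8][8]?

6

   ''  1  0  1  1  1  0  1  0
''  0  0  0  0  0  0  0  0  0
 0  0  0  1  1  1  1  1  1  1
 1  0  1  1  2  2  2  2  2  2
 1  0  1  1  2  3  3  3  3  3
 0  0  1  2  2  3  3  4  4  4
 1  0  1  2  3  3  4  4  5  5
 0  0  1  2  3  3  4  5  5  6
 0  0  1  2  3  3  4  5  5  6
 0  0  1  2  3  3  4  5  5  6
 0  0  1  2  3  3  4  5  5  6
 0  0  1  2  3  3  4  5  5  6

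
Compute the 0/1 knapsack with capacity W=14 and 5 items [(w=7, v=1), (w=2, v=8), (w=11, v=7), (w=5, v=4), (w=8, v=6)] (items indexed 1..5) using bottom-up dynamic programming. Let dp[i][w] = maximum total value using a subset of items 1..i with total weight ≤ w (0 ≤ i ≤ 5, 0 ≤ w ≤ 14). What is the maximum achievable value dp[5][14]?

15

i\w   0   1   2   3   4   5   6   7   8   9  10  11  12  13  14
  0   0   0   0   0   0   0   0   0   0   0   0   0   0   0   0
  1   0   0   0   0   0   0   0   1   1   1   1   1   1   1   1
  2   0   0   8   8   8   8   8   8   8   9   9   9   9   9   9
  3   0   0   8   8   8   8   8   8   8   9   9   9   9  15  15
  4   0   0   8   8   8   8   8  12  12  12  12  12  12  15  15
  5   0   0   8   8   8   8   8  12  12  12  14  14  14  15  15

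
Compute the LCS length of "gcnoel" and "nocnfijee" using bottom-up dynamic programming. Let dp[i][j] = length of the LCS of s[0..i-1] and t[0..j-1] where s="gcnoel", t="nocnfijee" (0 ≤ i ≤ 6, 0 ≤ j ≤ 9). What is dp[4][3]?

2

   ''  n  o  c  n  f  i  j  e  e
''  0  0  0  0  0  0  0  0  0  0
 g  0  0  0  0  0  0  0  0  0  0
 c  0  0  0  1  1  1  1  1  1  1
 n  0  1  1  1  2  2  2  2  2  2
 o  0  1  2  2  2  2  2  2  2  2
 e  0  1  2  2  2  2  2  2  3  3
 l  0  1  2  2  2  2  2  2  3  3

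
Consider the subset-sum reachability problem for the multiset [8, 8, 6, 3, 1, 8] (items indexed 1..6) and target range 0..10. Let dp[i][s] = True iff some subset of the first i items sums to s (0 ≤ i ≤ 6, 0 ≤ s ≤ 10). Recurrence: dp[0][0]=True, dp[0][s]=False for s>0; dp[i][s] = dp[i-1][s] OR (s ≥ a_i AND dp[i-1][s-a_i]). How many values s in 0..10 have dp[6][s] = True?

9

i\s   0   1   2   3   4   5   6   7   8   9  10
  0   T   F   F   F   F   F   F   F   F   F   F
  1   T   F   F   F   F   F   F   F   T   F   F
  2   T   F   F   F   F   F   F   F   T   F   F
  3   T   F   F   F   F   F   T   F   T   F   F
  4   T   F   F   T   F   F   T   F   T   T   F
  5   T   T   F   T   T   F   T   T   T   T   T
  6   T   T   F   T   T   F   T   T   T   T   T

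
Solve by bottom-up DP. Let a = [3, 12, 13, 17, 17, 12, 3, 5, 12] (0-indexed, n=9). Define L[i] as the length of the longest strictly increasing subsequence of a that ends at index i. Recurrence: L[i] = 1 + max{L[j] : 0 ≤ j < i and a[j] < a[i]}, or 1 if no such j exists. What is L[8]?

3

   i    0    1    2    3    4    5    6    7    8
a[i]    3   12   13   17   17   12    3    5   12
L[i]    1    2    3    4    4    2    1    2    3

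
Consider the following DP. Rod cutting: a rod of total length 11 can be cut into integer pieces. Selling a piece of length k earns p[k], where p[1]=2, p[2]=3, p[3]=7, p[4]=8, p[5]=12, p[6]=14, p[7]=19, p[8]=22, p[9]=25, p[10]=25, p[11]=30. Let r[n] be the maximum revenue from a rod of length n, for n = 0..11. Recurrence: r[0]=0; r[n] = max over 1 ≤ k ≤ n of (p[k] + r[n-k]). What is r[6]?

14

   n    0    1    2    3    4    5    6    7    8    9   10   11
r[n]    0    2    4    7    9   12   14   19   22   25   27   30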